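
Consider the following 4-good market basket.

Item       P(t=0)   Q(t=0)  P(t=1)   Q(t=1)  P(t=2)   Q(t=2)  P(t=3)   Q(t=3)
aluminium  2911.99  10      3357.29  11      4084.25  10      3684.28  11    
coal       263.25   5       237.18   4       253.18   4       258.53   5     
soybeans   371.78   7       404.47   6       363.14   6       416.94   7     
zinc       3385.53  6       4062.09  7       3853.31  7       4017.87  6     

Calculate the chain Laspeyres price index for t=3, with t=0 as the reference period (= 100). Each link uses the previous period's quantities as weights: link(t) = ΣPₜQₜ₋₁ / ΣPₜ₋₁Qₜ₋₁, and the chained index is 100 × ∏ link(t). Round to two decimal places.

122.40

Link t=0→t=1:
ΣP(t=1)Q(t=0) = 3357.29×10 + 237.18×5 + 404.47×7 + 4062.09×6 = 33572.9 + 1185.9 + 2831.29 + 24372.54 = 61962.63
ΣP(t=0)Q(t=0) = 2911.99×10 + 263.25×5 + 371.78×7 + 3385.53×6 = 29119.9 + 1316.25 + 2602.46 + 20313.18 = 53351.79
link = 61962.63/53351.79 = 1.161397
Link t=1→t=2:
ΣP(t=2)Q(t=1) = 4084.25×11 + 253.18×4 + 363.14×6 + 3853.31×7 = 44926.75 + 1012.72 + 2178.84 + 26973.17 = 75091.48
ΣP(t=1)Q(t=1) = 3357.29×11 + 237.18×4 + 404.47×6 + 4062.09×7 = 36930.19 + 948.72 + 2426.82 + 28434.63 = 68740.36
link = 75091.48/68740.36 = 1.092393
Link t=2→t=3:
ΣP(t=3)Q(t=2) = 3684.28×10 + 258.53×4 + 416.94×6 + 4017.87×7 = 36842.8 + 1034.12 + 2501.64 + 28125.09 = 68503.65
ΣP(t=2)Q(t=2) = 4084.25×10 + 253.18×4 + 363.14×6 + 3853.31×7 = 40842.5 + 1012.72 + 2178.84 + 26973.17 = 71007.23
link = 68503.65/71007.23 = 0.964742
Chained index = 100 × 1.161397 × 1.092393 × 0.964742 = 122.3970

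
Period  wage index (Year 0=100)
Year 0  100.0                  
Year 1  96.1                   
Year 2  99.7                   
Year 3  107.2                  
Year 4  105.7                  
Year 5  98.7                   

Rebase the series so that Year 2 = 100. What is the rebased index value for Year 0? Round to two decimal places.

100.30

Rebased(Year 0) = 100.0 / 99.7 × 100 = 100.3009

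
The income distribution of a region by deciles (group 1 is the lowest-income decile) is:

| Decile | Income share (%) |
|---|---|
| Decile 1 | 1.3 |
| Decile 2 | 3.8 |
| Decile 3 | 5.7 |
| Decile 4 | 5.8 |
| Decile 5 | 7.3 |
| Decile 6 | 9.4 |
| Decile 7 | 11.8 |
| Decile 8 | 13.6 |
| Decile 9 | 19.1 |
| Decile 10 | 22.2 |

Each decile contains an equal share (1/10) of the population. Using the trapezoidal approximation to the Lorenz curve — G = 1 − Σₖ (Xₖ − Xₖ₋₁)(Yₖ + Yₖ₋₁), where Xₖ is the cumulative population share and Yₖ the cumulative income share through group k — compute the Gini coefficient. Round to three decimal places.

0.355

Cumulative income shares Yₖ: 0.0130, 0.0510, 0.1080, 0.1660, 0.2390, 0.3330, 0.4510, 0.5870, 0.7780, 1.0000
Σ (Xₖ−Xₖ₋₁)(Yₖ+Yₖ₋₁) = (1/10)(0.0130+0.0000) + (1/10)(0.0510+0.0130) + (1/10)(0.1080+0.0510) + (1/10)(0.1660+0.1080) + (1/10)(0.2390+0.1660) + (1/10)(0.3330+0.2390) + (1/10)(0.4510+0.3330) + (1/10)(0.5870+0.4510) + (1/10)(0.7780+0.5870) + (1/10)(1.0000+0.7780)
  = 0.0013 + 0.0064 + 0.0159 + 0.0274 + 0.0405 + 0.0572 + 0.0784 + 0.1038 + 0.1365 + 0.1778 = 0.6452
G = 1 − 0.6452 = 0.3548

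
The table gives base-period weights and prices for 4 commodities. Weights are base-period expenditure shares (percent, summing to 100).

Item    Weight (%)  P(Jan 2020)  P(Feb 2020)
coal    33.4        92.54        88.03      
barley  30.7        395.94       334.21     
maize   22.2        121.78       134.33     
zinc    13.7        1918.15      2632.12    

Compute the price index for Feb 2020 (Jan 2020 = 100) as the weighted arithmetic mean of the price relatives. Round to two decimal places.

100.97

coal: 33.4 × (88.03/92.54) = 33.4 × 0.951264 = 31.7722
barley: 30.7 × (334.21/395.94) = 30.7 × 0.844093 = 25.9136
maize: 22.2 × (134.33/121.78) = 22.2 × 1.103055 = 24.4878
zinc: 13.7 × (2632.12/1918.15) = 13.7 × 1.372218 = 18.7994
Index = Σ wᵢ·(p₁ᵢ/p₀ᵢ) = 31.7722 + 25.9136 + 24.4878 + 18.7994 = 100.9731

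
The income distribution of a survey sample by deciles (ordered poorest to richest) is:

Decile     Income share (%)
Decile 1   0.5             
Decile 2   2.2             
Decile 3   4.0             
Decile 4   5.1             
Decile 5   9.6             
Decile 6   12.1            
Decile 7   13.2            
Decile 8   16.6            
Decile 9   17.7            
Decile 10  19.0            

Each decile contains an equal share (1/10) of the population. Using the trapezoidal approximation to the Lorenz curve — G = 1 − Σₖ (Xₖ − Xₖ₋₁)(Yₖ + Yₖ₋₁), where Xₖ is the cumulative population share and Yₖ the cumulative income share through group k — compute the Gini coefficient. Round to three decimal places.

Cumulative income shares Yₖ: 0.0050, 0.0270, 0.0670, 0.1180, 0.2140, 0.3350, 0.4670, 0.6330, 0.8100, 1.0000
Σ (Xₖ−Xₖ₋₁)(Yₖ+Yₖ₋₁) = (1/10)(0.0050+0.0000) + (1/10)(0.0270+0.0050) + (1/10)(0.0670+0.0270) + (1/10)(0.1180+0.0670) + (1/10)(0.2140+0.1180) + (1/10)(0.3350+0.2140) + (1/10)(0.4670+0.3350) + (1/10)(0.6330+0.4670) + (1/10)(0.8100+0.6330) + (1/10)(1.0000+0.8100)
  = 0.0005 + 0.0032 + 0.0094 + 0.0185 + 0.0332 + 0.0549 + 0.0802 + 0.1100 + 0.1443 + 0.1810 = 0.6352
G = 1 − 0.6352 = 0.3648

0.365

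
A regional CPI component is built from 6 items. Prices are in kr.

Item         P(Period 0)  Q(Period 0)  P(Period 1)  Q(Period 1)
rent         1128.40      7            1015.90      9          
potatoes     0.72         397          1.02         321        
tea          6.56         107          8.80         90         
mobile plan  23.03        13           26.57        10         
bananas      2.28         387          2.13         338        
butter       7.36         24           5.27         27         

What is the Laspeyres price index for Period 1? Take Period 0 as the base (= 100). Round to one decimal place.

Laspeyres price index uses base-period quantities as weights.
ΣP(Period 1)·Q(Period 0) = 1015.90×7 + 1.02×397 + 8.80×107 + 26.57×13 + 2.13×387 + 5.27×24 = 7111.3 + 404.94 + 941.6 + 345.41 + 824.31 + 126.48 = 9754.04
ΣP(Period 0)·Q(Period 0) = 1128.40×7 + 0.72×397 + 6.56×107 + 23.03×13 + 2.28×387 + 7.36×24 = 7898.8 + 285.84 + 701.92 + 299.39 + 882.36 + 176.64 = 10244.95
Index = 9754.04 / 10244.95 × 100 = 95.2083

95.2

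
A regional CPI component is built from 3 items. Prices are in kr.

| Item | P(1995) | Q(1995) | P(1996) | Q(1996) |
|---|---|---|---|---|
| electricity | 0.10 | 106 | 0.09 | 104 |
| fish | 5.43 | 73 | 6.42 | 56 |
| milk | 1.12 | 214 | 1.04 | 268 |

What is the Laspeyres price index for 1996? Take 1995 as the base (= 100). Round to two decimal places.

Laspeyres price index uses base-period quantities as weights.
ΣP(1996)·Q(1995) = 0.09×106 + 6.42×73 + 1.04×214 = 9.54 + 468.66 + 222.56 = 700.76
ΣP(1995)·Q(1995) = 0.10×106 + 5.43×73 + 1.12×214 = 10.6 + 396.39 + 239.68 = 646.67
Index = 700.76 / 646.67 × 100 = 108.3644

108.36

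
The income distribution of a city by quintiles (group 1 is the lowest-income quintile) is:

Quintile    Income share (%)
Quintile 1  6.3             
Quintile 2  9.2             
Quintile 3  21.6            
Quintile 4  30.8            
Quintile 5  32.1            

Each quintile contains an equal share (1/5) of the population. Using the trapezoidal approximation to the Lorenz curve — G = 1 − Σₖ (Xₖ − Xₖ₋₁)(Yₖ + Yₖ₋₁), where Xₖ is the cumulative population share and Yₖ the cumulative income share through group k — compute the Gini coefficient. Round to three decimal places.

Cumulative income shares Yₖ: 0.0630, 0.1550, 0.3710, 0.6790, 1.0000
Σ (Xₖ−Xₖ₋₁)(Yₖ+Yₖ₋₁) = (1/5)(0.0630+0.0000) + (1/5)(0.1550+0.0630) + (1/5)(0.3710+0.1550) + (1/5)(0.6790+0.3710) + (1/5)(1.0000+0.6790)
  = 0.0126 + 0.0436 + 0.1052 + 0.2100 + 0.3358 = 0.7072
G = 1 − 0.7072 = 0.2928

0.293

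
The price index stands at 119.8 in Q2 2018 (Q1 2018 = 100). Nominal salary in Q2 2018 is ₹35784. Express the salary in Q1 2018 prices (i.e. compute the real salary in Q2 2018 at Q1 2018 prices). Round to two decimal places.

29869.78

Real = Nominal ÷ (Index/100) = 35784 ÷ (119.8/100)
     = 35784 ÷ 1.198 = 29869.7830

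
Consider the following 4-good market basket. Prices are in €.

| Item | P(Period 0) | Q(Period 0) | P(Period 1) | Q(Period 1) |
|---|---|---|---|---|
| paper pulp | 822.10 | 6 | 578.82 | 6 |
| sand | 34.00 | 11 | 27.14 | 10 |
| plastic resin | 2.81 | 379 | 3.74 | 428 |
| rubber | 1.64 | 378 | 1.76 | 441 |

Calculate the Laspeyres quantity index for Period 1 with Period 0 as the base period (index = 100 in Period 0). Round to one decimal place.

Laspeyres quantity index uses base-period prices as weights.
ΣP(Period 0)·Q(Period 1) = 822.10×6 + 34.00×10 + 2.81×428 + 1.64×441 = 4932.6 + 340 + 1202.68 + 723.24 = 7198.52
ΣP(Period 0)·Q(Period 0) = 822.10×6 + 34.00×11 + 2.81×379 + 1.64×378 = 4932.6 + 374 + 1064.99 + 619.92 = 6991.51
Index = 7198.52 / 6991.51 × 100 = 102.9609

103.0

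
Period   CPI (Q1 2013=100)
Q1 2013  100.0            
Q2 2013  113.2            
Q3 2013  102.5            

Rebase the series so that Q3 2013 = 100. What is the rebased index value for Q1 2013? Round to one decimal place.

97.6

Rebased(Q1 2013) = 100.0 / 102.5 × 100 = 97.5610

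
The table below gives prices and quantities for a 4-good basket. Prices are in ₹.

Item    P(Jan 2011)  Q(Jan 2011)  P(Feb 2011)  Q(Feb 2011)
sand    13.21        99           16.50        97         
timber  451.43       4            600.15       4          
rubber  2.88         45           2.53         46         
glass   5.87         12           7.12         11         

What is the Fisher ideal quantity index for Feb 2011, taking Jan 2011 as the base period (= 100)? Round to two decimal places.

99.11

Laspeyres component (base-period weights):
ΣP(Jan 2011)Q(Feb 2011) = 13.21×97 + 451.43×4 + 2.88×46 + 5.87×11 = 1281.37 + 1805.72 + 132.48 + 64.57 = 3284.14
ΣP(Jan 2011)Q(Jan 2011) = 13.21×99 + 451.43×4 + 2.88×45 + 5.87×12 = 1307.79 + 1805.72 + 129.6 + 70.44 = 3313.55
L = 3284.14 / 3313.55 × 100 = 99.1124
Paasche component (current-period weights):
ΣP(Feb 2011)Q(Feb 2011) = 16.50×97 + 600.15×4 + 2.53×46 + 7.12×11 = 1600.5 + 2400.6 + 116.38 + 78.32 = 4195.8
ΣP(Feb 2011)Q(Jan 2011) = 16.50×99 + 600.15×4 + 2.53×45 + 7.12×12 = 1633.5 + 2400.6 + 113.85 + 85.44 = 4233.39
P = 4195.8 / 4233.39 × 100 = 99.1121
Fisher = √(L × P) = √(99.1124 × 99.1121) = 99.1122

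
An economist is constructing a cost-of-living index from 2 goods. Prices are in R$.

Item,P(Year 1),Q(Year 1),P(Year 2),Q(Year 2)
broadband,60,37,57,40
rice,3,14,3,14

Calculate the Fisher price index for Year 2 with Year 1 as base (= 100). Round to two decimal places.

95.09

Laspeyres component (base-period weights):
ΣP(Year 2)Q(Year 1) = 57×37 + 3×14 = 2109 + 42 = 2151
ΣP(Year 1)Q(Year 1) = 60×37 + 3×14 = 2220 + 42 = 2262
L = 2151 / 2262 × 100 = 95.0928
Paasche component (current-period weights):
ΣP(Year 2)Q(Year 2) = 57×40 + 3×14 = 2280 + 42 = 2322
ΣP(Year 1)Q(Year 2) = 60×40 + 3×14 = 2400 + 42 = 2442
P = 2322 / 2442 × 100 = 95.0860
Fisher = √(L × P) = √(95.0928 × 95.0860) = 95.0894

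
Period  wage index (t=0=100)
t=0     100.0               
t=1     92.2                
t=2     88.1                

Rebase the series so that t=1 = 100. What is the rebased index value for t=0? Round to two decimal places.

Rebased(t=0) = 100.0 / 92.2 × 100 = 108.4599

108.46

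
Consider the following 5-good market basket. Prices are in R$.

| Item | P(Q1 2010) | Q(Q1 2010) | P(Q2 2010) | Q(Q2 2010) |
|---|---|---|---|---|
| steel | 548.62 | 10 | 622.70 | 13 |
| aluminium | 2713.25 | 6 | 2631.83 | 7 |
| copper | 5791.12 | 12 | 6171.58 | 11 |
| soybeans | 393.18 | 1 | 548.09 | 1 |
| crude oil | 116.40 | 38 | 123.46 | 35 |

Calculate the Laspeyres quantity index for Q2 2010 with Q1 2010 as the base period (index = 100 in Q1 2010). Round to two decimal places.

Laspeyres quantity index uses base-period prices as weights.
ΣP(Q1 2010)·Q(Q2 2010) = 548.62×13 + 2713.25×7 + 5791.12×11 + 393.18×1 + 116.40×35 = 7132.06 + 18992.75 + 63702.32 + 393.18 + 4074 = 94294.31
ΣP(Q1 2010)·Q(Q1 2010) = 548.62×10 + 2713.25×6 + 5791.12×12 + 393.18×1 + 116.40×38 = 5486.2 + 16279.5 + 69493.44 + 393.18 + 4423.2 = 96075.52
Index = 94294.31 / 96075.52 × 100 = 98.1460

98.15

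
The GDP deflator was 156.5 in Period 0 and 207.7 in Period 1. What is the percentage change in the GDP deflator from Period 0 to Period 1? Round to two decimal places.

32.72%

Change = (207.7 − 156.5) / 156.5 × 100
       = 51.2 / 156.5 × 100 = 32.7157%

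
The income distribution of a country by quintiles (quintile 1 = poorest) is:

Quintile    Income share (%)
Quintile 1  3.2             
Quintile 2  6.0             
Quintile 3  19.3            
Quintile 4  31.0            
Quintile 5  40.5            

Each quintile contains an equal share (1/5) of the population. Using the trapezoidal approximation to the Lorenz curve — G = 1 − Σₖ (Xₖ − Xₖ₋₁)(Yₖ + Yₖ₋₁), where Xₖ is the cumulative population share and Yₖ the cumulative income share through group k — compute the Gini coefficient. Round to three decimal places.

0.398

Cumulative income shares Yₖ: 0.0320, 0.0920, 0.2850, 0.5950, 1.0000
Σ (Xₖ−Xₖ₋₁)(Yₖ+Yₖ₋₁) = (1/5)(0.0320+0.0000) + (1/5)(0.0920+0.0320) + (1/5)(0.2850+0.0920) + (1/5)(0.5950+0.2850) + (1/5)(1.0000+0.5950)
  = 0.0064 + 0.0248 + 0.0754 + 0.1760 + 0.3190 = 0.6016
G = 1 − 0.6016 = 0.3984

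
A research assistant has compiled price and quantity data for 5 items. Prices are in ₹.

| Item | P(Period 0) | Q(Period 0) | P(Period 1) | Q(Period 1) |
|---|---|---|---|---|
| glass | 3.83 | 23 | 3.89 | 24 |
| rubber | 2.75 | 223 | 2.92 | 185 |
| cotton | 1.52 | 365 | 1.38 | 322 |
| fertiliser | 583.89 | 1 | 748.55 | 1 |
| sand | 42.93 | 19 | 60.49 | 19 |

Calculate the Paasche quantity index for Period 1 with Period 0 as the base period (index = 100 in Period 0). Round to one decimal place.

Paasche quantity index uses current-period prices as weights.
ΣP(Period 1)·Q(Period 1) = 3.89×24 + 2.92×185 + 1.38×322 + 748.55×1 + 60.49×19 = 93.36 + 540.2 + 444.36 + 748.55 + 1149.31 = 2975.78
ΣP(Period 1)·Q(Period 0) = 3.89×23 + 2.92×223 + 1.38×365 + 748.55×1 + 60.49×19 = 89.47 + 651.16 + 503.7 + 748.55 + 1149.31 = 3142.19
Index = 2975.78 / 3142.19 × 100 = 94.7040

94.7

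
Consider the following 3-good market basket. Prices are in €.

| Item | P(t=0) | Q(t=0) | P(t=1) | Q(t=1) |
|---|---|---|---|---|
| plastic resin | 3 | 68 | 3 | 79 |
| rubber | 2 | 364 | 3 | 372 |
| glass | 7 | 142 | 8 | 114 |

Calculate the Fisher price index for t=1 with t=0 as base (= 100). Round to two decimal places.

Laspeyres component (base-period weights):
ΣP(t=1)Q(t=0) = 3×68 + 3×364 + 8×142 = 204 + 1092 + 1136 = 2432
ΣP(t=0)Q(t=0) = 3×68 + 2×364 + 7×142 = 204 + 728 + 994 = 1926
L = 2432 / 1926 × 100 = 126.2721
Paasche component (current-period weights):
ΣP(t=1)Q(t=1) = 3×79 + 3×372 + 8×114 = 237 + 1116 + 912 = 2265
ΣP(t=0)Q(t=1) = 3×79 + 2×372 + 7×114 = 237 + 744 + 798 = 1779
P = 2265 / 1779 × 100 = 127.3187
Fisher = √(L × P) = √(126.2721 × 127.3187) = 126.7943

126.79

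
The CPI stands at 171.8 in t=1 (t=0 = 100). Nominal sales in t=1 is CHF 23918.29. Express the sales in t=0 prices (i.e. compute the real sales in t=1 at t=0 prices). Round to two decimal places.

Real = Nominal ÷ (Index/100) = 23918.29 ÷ (171.8/100)
     = 23918.29 ÷ 1.718 = 13922.1711

13922.17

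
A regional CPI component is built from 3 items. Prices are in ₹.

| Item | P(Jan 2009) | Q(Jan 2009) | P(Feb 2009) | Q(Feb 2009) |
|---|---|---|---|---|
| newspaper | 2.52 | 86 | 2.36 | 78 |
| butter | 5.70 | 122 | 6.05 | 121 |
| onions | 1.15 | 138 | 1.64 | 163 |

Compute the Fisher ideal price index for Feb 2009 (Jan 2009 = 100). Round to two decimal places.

Laspeyres component (base-period weights):
ΣP(Feb 2009)Q(Jan 2009) = 2.36×86 + 6.05×122 + 1.64×138 = 202.96 + 738.1 + 226.32 = 1167.38
ΣP(Jan 2009)Q(Jan 2009) = 2.52×86 + 5.70×122 + 1.15×138 = 216.72 + 695.4 + 158.7 = 1070.82
L = 1167.38 / 1070.82 × 100 = 109.0174
Paasche component (current-period weights):
ΣP(Feb 2009)Q(Feb 2009) = 2.36×78 + 6.05×121 + 1.64×163 = 184.08 + 732.05 + 267.32 = 1183.45
ΣP(Jan 2009)Q(Feb 2009) = 2.52×78 + 5.70×121 + 1.15×163 = 196.56 + 689.7 + 187.45 = 1073.71
P = 1183.45 / 1073.71 × 100 = 110.2206
Fisher = √(L × P) = √(109.0174 × 110.2206) = 109.6174

109.62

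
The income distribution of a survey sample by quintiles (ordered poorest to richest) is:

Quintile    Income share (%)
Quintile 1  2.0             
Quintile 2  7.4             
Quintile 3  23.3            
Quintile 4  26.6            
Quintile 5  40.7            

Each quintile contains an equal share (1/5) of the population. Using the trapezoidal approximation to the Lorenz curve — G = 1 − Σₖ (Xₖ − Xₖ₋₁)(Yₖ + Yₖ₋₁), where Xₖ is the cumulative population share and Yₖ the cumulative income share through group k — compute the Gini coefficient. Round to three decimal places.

0.386

Cumulative income shares Yₖ: 0.0200, 0.0940, 0.3270, 0.5930, 1.0000
Σ (Xₖ−Xₖ₋₁)(Yₖ+Yₖ₋₁) = (1/5)(0.0200+0.0000) + (1/5)(0.0940+0.0200) + (1/5)(0.3270+0.0940) + (1/5)(0.5930+0.3270) + (1/5)(1.0000+0.5930)
  = 0.0040 + 0.0228 + 0.0842 + 0.1840 + 0.3186 = 0.6136
G = 1 − 0.6136 = 0.3864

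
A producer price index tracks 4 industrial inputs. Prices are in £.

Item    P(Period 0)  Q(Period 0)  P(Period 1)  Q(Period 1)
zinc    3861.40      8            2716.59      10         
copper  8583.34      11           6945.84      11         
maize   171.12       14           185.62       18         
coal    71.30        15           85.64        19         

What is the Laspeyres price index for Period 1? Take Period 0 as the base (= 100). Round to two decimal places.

Laspeyres price index uses base-period quantities as weights.
ΣP(Period 1)·Q(Period 0) = 2716.59×8 + 6945.84×11 + 185.62×14 + 85.64×15 = 21732.72 + 76404.24 + 2598.68 + 1284.6 = 102020.24
ΣP(Period 0)·Q(Period 0) = 3861.40×8 + 8583.34×11 + 171.12×14 + 71.30×15 = 30891.2 + 94416.74 + 2395.68 + 1069.5 = 128773.12
Index = 102020.24 / 128773.12 × 100 = 79.2248

79.22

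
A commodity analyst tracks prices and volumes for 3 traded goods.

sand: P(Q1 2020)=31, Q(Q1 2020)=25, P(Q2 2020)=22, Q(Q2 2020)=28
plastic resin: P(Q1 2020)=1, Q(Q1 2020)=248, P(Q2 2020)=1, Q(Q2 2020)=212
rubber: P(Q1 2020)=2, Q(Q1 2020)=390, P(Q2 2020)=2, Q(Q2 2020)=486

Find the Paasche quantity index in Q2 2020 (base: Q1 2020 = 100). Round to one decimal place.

Paasche quantity index uses current-period prices as weights.
ΣP(Q2 2020)·Q(Q2 2020) = 22×28 + 1×212 + 2×486 = 616 + 212 + 972 = 1800
ΣP(Q2 2020)·Q(Q1 2020) = 22×25 + 1×248 + 2×390 = 550 + 248 + 780 = 1578
Index = 1800 / 1578 × 100 = 114.0684

114.1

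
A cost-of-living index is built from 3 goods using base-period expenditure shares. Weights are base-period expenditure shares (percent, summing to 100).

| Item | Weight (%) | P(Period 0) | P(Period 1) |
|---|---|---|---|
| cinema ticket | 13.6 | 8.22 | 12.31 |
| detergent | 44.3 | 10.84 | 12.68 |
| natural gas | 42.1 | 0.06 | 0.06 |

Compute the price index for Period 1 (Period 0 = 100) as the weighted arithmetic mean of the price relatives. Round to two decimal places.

114.29

cinema ticket: 13.6 × (12.31/8.22) = 13.6 × 1.497567 = 20.3669
detergent: 44.3 × (12.68/10.84) = 44.3 × 1.169742 = 51.8196
natural gas: 42.1 × (0.06/0.06) = 42.1 × 1.000000 = 42.1000
Index = Σ wᵢ·(p₁ᵢ/p₀ᵢ) = 20.3669 + 51.8196 + 42.1000 = 114.2865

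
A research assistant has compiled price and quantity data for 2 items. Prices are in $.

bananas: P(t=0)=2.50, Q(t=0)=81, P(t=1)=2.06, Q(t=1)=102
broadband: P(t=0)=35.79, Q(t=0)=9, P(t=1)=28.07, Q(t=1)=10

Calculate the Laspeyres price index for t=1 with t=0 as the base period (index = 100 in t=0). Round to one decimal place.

Laspeyres price index uses base-period quantities as weights.
ΣP(t=1)·Q(t=0) = 2.06×81 + 28.07×9 = 166.86 + 252.63 = 419.49
ΣP(t=0)·Q(t=0) = 2.50×81 + 35.79×9 = 202.5 + 322.11 = 524.61
Index = 419.49 / 524.61 × 100 = 79.9623

80.0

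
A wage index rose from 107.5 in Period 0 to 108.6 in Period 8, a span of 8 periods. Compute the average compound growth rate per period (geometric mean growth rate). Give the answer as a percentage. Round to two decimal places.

Growth factor = (108.6/107.5)^(1/8) = (1.010233)^(1/8) = 1.001273
Growth rate = 1.001273 − 1 = 0.001273 = 0.1273%

0.13%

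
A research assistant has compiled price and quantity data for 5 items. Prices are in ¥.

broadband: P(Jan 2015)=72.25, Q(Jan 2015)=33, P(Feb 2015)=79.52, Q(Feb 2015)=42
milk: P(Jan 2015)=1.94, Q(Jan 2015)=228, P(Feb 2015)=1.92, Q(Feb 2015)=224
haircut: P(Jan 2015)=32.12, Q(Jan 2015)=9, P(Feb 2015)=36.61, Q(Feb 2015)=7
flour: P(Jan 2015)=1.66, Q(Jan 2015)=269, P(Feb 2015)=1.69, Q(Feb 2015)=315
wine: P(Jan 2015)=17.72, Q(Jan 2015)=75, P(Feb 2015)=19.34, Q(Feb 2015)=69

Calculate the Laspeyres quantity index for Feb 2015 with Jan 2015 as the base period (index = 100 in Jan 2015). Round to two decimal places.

Laspeyres quantity index uses base-period prices as weights.
ΣP(Jan 2015)·Q(Feb 2015) = 72.25×42 + 1.94×224 + 32.12×7 + 1.66×315 + 17.72×69 = 3034.5 + 434.56 + 224.84 + 522.9 + 1222.68 = 5439.48
ΣP(Jan 2015)·Q(Jan 2015) = 72.25×33 + 1.94×228 + 32.12×9 + 1.66×269 + 17.72×75 = 2384.25 + 442.32 + 289.08 + 446.54 + 1329 = 4891.19
Index = 5439.48 / 4891.19 × 100 = 111.2097

111.21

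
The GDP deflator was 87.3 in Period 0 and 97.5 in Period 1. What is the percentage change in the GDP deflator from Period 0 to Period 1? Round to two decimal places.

11.68%

Change = (97.5 − 87.3) / 87.3 × 100
       = 10.2 / 87.3 × 100 = 11.6838%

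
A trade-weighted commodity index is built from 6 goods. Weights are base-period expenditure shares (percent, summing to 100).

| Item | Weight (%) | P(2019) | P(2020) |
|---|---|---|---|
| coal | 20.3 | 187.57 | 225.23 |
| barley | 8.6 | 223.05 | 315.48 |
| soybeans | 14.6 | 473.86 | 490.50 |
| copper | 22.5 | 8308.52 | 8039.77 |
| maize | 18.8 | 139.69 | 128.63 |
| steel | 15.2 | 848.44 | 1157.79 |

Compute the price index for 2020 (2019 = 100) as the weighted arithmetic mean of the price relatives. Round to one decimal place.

coal: 20.3 × (225.23/187.57) = 20.3 × 1.200778 = 24.3758
barley: 8.6 × (315.48/223.05) = 8.6 × 1.414391 = 12.1638
soybeans: 14.6 × (490.50/473.86) = 14.6 × 1.035116 = 15.1127
copper: 22.5 × (8039.77/8308.52) = 22.5 × 0.967654 = 21.7722
maize: 18.8 × (128.63/139.69) = 18.8 × 0.920825 = 17.3115
steel: 15.2 × (1157.79/848.44) = 15.2 × 1.364610 = 20.7421
Index = Σ wᵢ·(p₁ᵢ/p₀ᵢ) = 24.3758 + 12.1638 + 15.1127 + 21.7722 + 17.3115 + 20.7421 = 111.4780

111.5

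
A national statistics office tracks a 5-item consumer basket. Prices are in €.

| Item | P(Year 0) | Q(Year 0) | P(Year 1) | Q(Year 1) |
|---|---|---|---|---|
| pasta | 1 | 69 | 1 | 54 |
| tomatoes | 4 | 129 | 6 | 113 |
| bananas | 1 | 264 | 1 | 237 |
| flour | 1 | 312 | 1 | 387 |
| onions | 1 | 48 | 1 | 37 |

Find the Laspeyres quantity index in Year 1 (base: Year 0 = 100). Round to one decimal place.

Laspeyres quantity index uses base-period prices as weights.
ΣP(Year 0)·Q(Year 1) = 1×54 + 4×113 + 1×237 + 1×387 + 1×37 = 54 + 452 + 237 + 387 + 37 = 1167
ΣP(Year 0)·Q(Year 0) = 1×69 + 4×129 + 1×264 + 1×312 + 1×48 = 69 + 516 + 264 + 312 + 48 = 1209
Index = 1167 / 1209 × 100 = 96.5261

96.5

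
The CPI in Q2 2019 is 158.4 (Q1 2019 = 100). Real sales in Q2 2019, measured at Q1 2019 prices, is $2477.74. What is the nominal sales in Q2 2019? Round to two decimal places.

3924.74

Nominal = Real × (Index/100) = 2477.74 × (158.4/100)
        = 2477.74 × 1.584 = 3924.7402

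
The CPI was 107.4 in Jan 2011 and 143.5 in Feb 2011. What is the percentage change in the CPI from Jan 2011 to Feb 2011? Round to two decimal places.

33.61%

Change = (143.5 − 107.4) / 107.4 × 100
       = 36.1 / 107.4 × 100 = 33.6127%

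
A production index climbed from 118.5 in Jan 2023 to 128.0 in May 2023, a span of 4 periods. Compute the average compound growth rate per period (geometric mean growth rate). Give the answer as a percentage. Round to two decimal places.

1.95%

Growth factor = (128.0/118.5)^(1/4) = (1.080169)^(1/4) = 1.019466
Growth rate = 1.019466 − 1 = 0.019466 = 1.9466%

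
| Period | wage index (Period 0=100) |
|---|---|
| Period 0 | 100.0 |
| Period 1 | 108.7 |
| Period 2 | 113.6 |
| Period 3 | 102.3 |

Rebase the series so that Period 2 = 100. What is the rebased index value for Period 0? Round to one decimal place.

Rebased(Period 0) = 100.0 / 113.6 × 100 = 88.0282

88.0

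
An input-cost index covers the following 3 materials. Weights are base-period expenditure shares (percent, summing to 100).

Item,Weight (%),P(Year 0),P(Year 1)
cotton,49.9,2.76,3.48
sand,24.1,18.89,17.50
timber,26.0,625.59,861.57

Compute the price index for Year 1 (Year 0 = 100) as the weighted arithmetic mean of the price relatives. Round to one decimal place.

121.1

cotton: 49.9 × (3.48/2.76) = 49.9 × 1.260870 = 62.9174
sand: 24.1 × (17.50/18.89) = 24.1 × 0.926416 = 22.3266
timber: 26.0 × (861.57/625.59) = 26.0 × 1.377212 = 35.8075
Index = Σ wᵢ·(p₁ᵢ/p₀ᵢ) = 62.9174 + 22.3266 + 35.8075 = 121.0515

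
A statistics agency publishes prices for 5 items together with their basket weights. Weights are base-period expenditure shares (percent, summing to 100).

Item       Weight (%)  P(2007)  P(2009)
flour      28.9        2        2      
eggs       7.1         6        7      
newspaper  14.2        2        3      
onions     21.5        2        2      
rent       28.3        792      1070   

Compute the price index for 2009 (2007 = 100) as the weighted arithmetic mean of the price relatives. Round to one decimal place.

118.2

flour: 28.9 × (2/2) = 28.9 × 1.000000 = 28.9000
eggs: 7.1 × (7/6) = 7.1 × 1.166667 = 8.2833
newspaper: 14.2 × (3/2) = 14.2 × 1.500000 = 21.3000
onions: 21.5 × (2/2) = 21.5 × 1.000000 = 21.5000
rent: 28.3 × (1070/792) = 28.3 × 1.351010 = 38.2336
Index = Σ wᵢ·(p₁ᵢ/p₀ᵢ) = 28.9000 + 8.2833 + 21.3000 + 21.5000 + 38.2336 = 118.2169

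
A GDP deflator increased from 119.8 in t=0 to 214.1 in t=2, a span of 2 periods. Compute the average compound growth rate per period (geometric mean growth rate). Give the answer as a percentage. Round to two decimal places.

33.68%

Growth factor = (214.1/119.8)^(1/2) = (1.787145)^(1/2) = 1.336842
Growth rate = 1.336842 − 1 = 0.336842 = 33.6842%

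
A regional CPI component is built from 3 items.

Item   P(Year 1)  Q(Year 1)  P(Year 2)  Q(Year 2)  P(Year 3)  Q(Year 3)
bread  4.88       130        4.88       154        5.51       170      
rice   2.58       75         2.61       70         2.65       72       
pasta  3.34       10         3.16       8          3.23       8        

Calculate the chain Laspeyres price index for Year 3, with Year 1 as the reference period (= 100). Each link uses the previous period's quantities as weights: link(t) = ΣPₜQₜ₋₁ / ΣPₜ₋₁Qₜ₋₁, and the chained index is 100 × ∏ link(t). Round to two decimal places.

Link Year 1→Year 2:
ΣP(Year 2)Q(Year 1) = 4.88×130 + 2.61×75 + 3.16×10 = 634.4 + 195.75 + 31.6 = 861.75
ΣP(Year 1)Q(Year 1) = 4.88×130 + 2.58×75 + 3.34×10 = 634.4 + 193.5 + 33.4 = 861.3
link = 861.75/861.3 = 1.000522
Link Year 2→Year 3:
ΣP(Year 3)Q(Year 2) = 5.51×154 + 2.65×70 + 3.23×8 = 848.54 + 185.5 + 25.84 = 1059.88
ΣP(Year 2)Q(Year 2) = 4.88×154 + 2.61×70 + 3.16×8 = 751.52 + 182.7 + 25.28 = 959.5
link = 1059.88/959.5 = 1.104617
Chained index = 100 × 1.000522 × 1.104617 = 110.5194

110.52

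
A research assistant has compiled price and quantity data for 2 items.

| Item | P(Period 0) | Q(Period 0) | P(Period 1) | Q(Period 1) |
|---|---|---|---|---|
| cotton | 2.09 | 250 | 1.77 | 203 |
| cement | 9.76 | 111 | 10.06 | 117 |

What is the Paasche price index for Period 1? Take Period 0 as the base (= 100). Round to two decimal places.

98.09

Paasche price index uses current-period quantities as weights.
ΣP(Period 1)·Q(Period 1) = 1.77×203 + 10.06×117 = 359.31 + 1177.02 = 1536.33
ΣP(Period 0)·Q(Period 1) = 2.09×203 + 9.76×117 = 424.27 + 1141.92 = 1566.19
Index = 1536.33 / 1566.19 × 100 = 98.0935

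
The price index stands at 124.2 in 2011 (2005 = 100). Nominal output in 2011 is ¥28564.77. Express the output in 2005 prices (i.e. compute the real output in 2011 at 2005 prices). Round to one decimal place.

Real = Nominal ÷ (Index/100) = 28564.77 ÷ (124.2/100)
     = 28564.77 ÷ 1.242 = 22999.0097

22999.0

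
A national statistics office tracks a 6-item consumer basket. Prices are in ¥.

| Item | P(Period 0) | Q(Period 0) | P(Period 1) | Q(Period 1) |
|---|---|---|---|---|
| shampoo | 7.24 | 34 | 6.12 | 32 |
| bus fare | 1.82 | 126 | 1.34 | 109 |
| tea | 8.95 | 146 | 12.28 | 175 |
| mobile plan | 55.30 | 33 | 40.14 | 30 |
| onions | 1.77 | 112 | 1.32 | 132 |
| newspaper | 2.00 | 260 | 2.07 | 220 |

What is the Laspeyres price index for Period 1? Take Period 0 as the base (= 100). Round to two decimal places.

Laspeyres price index uses base-period quantities as weights.
ΣP(Period 1)·Q(Period 0) = 6.12×34 + 1.34×126 + 12.28×146 + 40.14×33 + 1.32×112 + 2.07×260 = 208.08 + 168.84 + 1792.88 + 1324.62 + 147.84 + 538.2 = 4180.46
ΣP(Period 0)·Q(Period 0) = 7.24×34 + 1.82×126 + 8.95×146 + 55.30×33 + 1.77×112 + 2.00×260 = 246.16 + 229.32 + 1306.7 + 1824.9 + 198.24 + 520 = 4325.32
Index = 4180.46 / 4325.32 × 100 = 96.6509

96.65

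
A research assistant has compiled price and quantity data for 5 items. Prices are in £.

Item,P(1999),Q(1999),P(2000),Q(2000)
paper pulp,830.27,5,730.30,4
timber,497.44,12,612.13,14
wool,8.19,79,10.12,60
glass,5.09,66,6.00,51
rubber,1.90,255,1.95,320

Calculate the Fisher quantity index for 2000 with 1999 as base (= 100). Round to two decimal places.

101.57

Laspeyres component (base-period weights):
ΣP(1999)Q(2000) = 830.27×4 + 497.44×14 + 8.19×60 + 5.09×51 + 1.90×320 = 3321.08 + 6964.16 + 491.4 + 259.59 + 608 = 11644.23
ΣP(1999)Q(1999) = 830.27×5 + 497.44×12 + 8.19×79 + 5.09×66 + 1.90×255 = 4151.35 + 5969.28 + 647.01 + 335.94 + 484.5 = 11588.08
L = 11644.23 / 11588.08 × 100 = 100.4845
Paasche component (current-period weights):
ΣP(2000)Q(2000) = 730.30×4 + 612.13×14 + 10.12×60 + 6.00×51 + 1.95×320 = 2921.2 + 8569.82 + 607.2 + 306 + 624 = 13028.22
ΣP(2000)Q(1999) = 730.30×5 + 612.13×12 + 10.12×79 + 6.00×66 + 1.95×255 = 3651.5 + 7345.56 + 799.48 + 396 + 497.25 = 12689.79
P = 13028.22 / 12689.79 × 100 = 102.6669
Fisher = √(L × P) = √(100.4845 × 102.6669) = 101.5699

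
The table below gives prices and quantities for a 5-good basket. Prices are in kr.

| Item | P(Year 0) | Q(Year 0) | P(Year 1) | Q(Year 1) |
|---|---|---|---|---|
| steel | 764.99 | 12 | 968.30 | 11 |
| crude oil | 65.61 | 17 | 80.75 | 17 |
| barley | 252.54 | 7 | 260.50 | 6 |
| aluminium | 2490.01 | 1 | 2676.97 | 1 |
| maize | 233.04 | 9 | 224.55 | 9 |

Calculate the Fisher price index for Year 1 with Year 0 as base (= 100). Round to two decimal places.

117.08

Laspeyres component (base-period weights):
ΣP(Year 1)Q(Year 0) = 968.30×12 + 80.75×17 + 260.50×7 + 2676.97×1 + 224.55×9 = 11619.6 + 1372.75 + 1823.5 + 2676.97 + 2020.95 = 19513.77
ΣP(Year 0)Q(Year 0) = 764.99×12 + 65.61×17 + 252.54×7 + 2490.01×1 + 233.04×9 = 9179.88 + 1115.37 + 1767.78 + 2490.01 + 2097.36 = 16650.4
L = 19513.77 / 16650.4 × 100 = 117.1970
Paasche component (current-period weights):
ΣP(Year 1)Q(Year 1) = 968.30×11 + 80.75×17 + 260.50×6 + 2676.97×1 + 224.55×9 = 10651.3 + 1372.75 + 1563 + 2676.97 + 2020.95 = 18284.97
ΣP(Year 0)Q(Year 1) = 764.99×11 + 65.61×17 + 252.54×6 + 2490.01×1 + 233.04×9 = 8414.89 + 1115.37 + 1515.24 + 2490.01 + 2097.36 = 15632.87
P = 18284.97 / 15632.87 × 100 = 116.9649
Fisher = √(L × P) = √(117.1970 × 116.9649) = 117.0809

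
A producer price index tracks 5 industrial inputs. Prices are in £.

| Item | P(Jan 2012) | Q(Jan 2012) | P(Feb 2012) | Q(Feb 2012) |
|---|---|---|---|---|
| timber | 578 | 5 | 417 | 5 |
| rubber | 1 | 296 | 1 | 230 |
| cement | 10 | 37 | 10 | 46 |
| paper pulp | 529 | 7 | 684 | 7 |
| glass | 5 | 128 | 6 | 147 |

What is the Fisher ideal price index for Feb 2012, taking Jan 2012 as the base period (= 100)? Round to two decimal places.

Laspeyres component (base-period weights):
ΣP(Feb 2012)Q(Jan 2012) = 417×5 + 1×296 + 10×37 + 684×7 + 6×128 = 2085 + 296 + 370 + 4788 + 768 = 8307
ΣP(Jan 2012)Q(Jan 2012) = 578×5 + 1×296 + 10×37 + 529×7 + 5×128 = 2890 + 296 + 370 + 3703 + 640 = 7899
L = 8307 / 7899 × 100 = 105.1652
Paasche component (current-period weights):
ΣP(Feb 2012)Q(Feb 2012) = 417×5 + 1×230 + 10×46 + 684×7 + 6×147 = 2085 + 230 + 460 + 4788 + 882 = 8445
ΣP(Jan 2012)Q(Feb 2012) = 578×5 + 1×230 + 10×46 + 529×7 + 5×147 = 2890 + 230 + 460 + 3703 + 735 = 8018
P = 8445 / 8018 × 100 = 105.3255
Fisher = √(L × P) = √(105.1652 × 105.3255) = 105.2453

105.25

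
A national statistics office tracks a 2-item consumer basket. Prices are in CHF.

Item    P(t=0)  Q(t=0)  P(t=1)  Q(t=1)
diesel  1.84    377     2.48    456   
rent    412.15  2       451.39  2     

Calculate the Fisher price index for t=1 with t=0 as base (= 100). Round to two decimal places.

Laspeyres component (base-period weights):
ΣP(t=1)Q(t=0) = 2.48×377 + 451.39×2 = 934.96 + 902.78 = 1837.74
ΣP(t=0)Q(t=0) = 1.84×377 + 412.15×2 = 693.68 + 824.3 = 1517.98
L = 1837.74 / 1517.98 × 100 = 121.0648
Paasche component (current-period weights):
ΣP(t=1)Q(t=1) = 2.48×456 + 451.39×2 = 1130.88 + 902.78 = 2033.66
ΣP(t=0)Q(t=1) = 1.84×456 + 412.15×2 = 839.04 + 824.3 = 1663.34
P = 2033.66 / 1663.34 × 100 = 122.2636
Fisher = √(L × P) = √(121.0648 × 122.2636) = 121.6628

121.66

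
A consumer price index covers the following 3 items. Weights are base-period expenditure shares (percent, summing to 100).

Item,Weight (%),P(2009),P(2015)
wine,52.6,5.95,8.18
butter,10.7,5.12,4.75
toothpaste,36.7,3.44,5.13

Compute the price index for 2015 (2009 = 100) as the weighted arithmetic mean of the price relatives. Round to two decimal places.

136.97

wine: 52.6 × (8.18/5.95) = 52.6 × 1.374790 = 72.3139
butter: 10.7 × (4.75/5.12) = 10.7 × 0.927734 = 9.9268
toothpaste: 36.7 × (5.13/3.44) = 36.7 × 1.491279 = 54.7299
Index = Σ wᵢ·(p₁ᵢ/p₀ᵢ) = 72.3139 + 9.9268 + 54.7299 = 136.9706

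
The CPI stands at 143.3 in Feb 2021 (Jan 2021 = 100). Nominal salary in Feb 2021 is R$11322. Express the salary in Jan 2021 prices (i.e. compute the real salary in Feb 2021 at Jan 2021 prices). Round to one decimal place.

Real = Nominal ÷ (Index/100) = 11322 ÷ (143.3/100)
     = 11322 ÷ 1.433 = 7900.9072

7900.9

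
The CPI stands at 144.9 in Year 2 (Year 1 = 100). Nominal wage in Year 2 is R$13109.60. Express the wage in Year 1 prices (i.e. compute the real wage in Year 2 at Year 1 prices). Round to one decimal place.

Real = Nominal ÷ (Index/100) = 13109.60 ÷ (144.9/100)
     = 13109.60 ÷ 1.449 = 9047.3430

9047.3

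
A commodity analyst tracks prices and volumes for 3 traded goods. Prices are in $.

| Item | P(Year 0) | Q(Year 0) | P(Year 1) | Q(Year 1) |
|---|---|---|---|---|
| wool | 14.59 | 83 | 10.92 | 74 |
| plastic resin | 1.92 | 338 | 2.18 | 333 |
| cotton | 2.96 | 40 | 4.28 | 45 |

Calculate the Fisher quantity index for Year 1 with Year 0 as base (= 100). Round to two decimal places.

94.39

Laspeyres component (base-period weights):
ΣP(Year 0)Q(Year 1) = 14.59×74 + 1.92×333 + 2.96×45 = 1079.66 + 639.36 + 133.2 = 1852.22
ΣP(Year 0)Q(Year 0) = 14.59×83 + 1.92×338 + 2.96×40 = 1210.97 + 648.96 + 118.4 = 1978.33
L = 1852.22 / 1978.33 × 100 = 93.6254
Paasche component (current-period weights):
ΣP(Year 1)Q(Year 1) = 10.92×74 + 2.18×333 + 4.28×45 = 808.08 + 725.94 + 192.6 = 1726.62
ΣP(Year 1)Q(Year 0) = 10.92×83 + 2.18×338 + 4.28×40 = 906.36 + 736.84 + 171.2 = 1814.4
P = 1726.62 / 1814.4 × 100 = 95.1620
Fisher = √(L × P) = √(93.6254 × 95.1620) = 94.3906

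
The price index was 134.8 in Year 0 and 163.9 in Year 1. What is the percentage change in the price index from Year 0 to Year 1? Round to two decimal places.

21.59%

Change = (163.9 − 134.8) / 134.8 × 100
       = 29.1 / 134.8 × 100 = 21.5875%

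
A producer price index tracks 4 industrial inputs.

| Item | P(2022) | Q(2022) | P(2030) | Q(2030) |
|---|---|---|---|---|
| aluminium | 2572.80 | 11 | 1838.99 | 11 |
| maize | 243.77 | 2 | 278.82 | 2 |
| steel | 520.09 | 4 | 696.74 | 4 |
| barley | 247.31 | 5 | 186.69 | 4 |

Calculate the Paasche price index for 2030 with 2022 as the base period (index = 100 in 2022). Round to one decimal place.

Paasche price index uses current-period quantities as weights.
ΣP(2030)·Q(2030) = 1838.99×11 + 278.82×2 + 696.74×4 + 186.69×4 = 20228.89 + 557.64 + 2786.96 + 746.76 = 24320.25
ΣP(2022)·Q(2030) = 2572.80×11 + 243.77×2 + 520.09×4 + 247.31×4 = 28300.8 + 487.54 + 2080.36 + 989.24 = 31857.94
Index = 24320.25 / 31857.94 × 100 = 76.3397

76.3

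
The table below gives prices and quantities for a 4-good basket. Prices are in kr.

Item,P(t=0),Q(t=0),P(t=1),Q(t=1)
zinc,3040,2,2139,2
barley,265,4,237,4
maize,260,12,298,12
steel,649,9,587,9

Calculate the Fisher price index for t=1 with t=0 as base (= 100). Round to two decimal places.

Laspeyres component (base-period weights):
ΣP(t=1)Q(t=0) = 2139×2 + 237×4 + 298×12 + 587×9 = 4278 + 948 + 3576 + 5283 = 14085
ΣP(t=0)Q(t=0) = 3040×2 + 265×4 + 260×12 + 649×9 = 6080 + 1060 + 3120 + 5841 = 16101
L = 14085 / 16101 × 100 = 87.4790
Paasche component (current-period weights):
ΣP(t=1)Q(t=1) = 2139×2 + 237×4 + 298×12 + 587×9 = 4278 + 948 + 3576 + 5283 = 14085
ΣP(t=0)Q(t=1) = 3040×2 + 265×4 + 260×12 + 649×9 = 6080 + 1060 + 3120 + 5841 = 16101
P = 14085 / 16101 × 100 = 87.4790
Fisher = √(L × P) = √(87.4790 × 87.4790) = 87.4790

87.48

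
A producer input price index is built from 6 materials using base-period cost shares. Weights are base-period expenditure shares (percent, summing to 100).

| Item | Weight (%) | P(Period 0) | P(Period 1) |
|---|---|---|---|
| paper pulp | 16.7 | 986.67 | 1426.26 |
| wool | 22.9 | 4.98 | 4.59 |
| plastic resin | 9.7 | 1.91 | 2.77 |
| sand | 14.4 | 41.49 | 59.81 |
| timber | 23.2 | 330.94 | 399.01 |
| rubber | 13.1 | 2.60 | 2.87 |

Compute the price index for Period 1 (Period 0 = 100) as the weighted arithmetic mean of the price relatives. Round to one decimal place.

paper pulp: 16.7 × (1426.26/986.67) = 16.7 × 1.445529 = 24.1403
wool: 22.9 × (4.59/4.98) = 22.9 × 0.921687 = 21.1066
plastic resin: 9.7 × (2.77/1.91) = 9.7 × 1.450262 = 14.0675
sand: 14.4 × (59.81/41.49) = 14.4 × 1.441552 = 20.7584
timber: 23.2 × (399.01/330.94) = 23.2 × 1.205687 = 27.9719
rubber: 13.1 × (2.87/2.60) = 13.1 × 1.103846 = 14.4604
Index = Σ wᵢ·(p₁ᵢ/p₀ᵢ) = 24.1403 + 21.1066 + 14.0675 + 20.7584 + 27.9719 + 14.4604 = 122.5052

122.5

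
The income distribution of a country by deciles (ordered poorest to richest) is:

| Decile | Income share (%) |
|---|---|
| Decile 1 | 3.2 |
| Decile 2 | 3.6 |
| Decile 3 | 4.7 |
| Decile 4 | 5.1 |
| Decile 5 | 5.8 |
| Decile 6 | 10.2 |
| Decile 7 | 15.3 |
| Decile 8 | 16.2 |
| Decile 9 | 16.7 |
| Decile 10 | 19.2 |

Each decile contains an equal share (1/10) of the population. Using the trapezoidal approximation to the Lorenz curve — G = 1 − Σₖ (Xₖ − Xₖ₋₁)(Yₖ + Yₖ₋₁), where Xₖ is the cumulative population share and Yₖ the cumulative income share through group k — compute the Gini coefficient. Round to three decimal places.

0.328

Cumulative income shares Yₖ: 0.0320, 0.0680, 0.1150, 0.1660, 0.2240, 0.3260, 0.4790, 0.6410, 0.8080, 1.0000
Σ (Xₖ−Xₖ₋₁)(Yₖ+Yₖ₋₁) = (1/10)(0.0320+0.0000) + (1/10)(0.0680+0.0320) + (1/10)(0.1150+0.0680) + (1/10)(0.1660+0.1150) + (1/10)(0.2240+0.1660) + (1/10)(0.3260+0.2240) + (1/10)(0.4790+0.3260) + (1/10)(0.6410+0.4790) + (1/10)(0.8080+0.6410) + (1/10)(1.0000+0.8080)
  = 0.0032 + 0.0100 + 0.0183 + 0.0281 + 0.0390 + 0.0550 + 0.0805 + 0.1120 + 0.1449 + 0.1808 = 0.6718
G = 1 − 0.6718 = 0.3282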